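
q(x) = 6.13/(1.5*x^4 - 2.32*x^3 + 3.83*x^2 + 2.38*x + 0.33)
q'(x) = 6.13*(-6.0*x^3 + 6.96*x^2 - 7.66*x - 2.38)/(1.5*x^4 - 2.32*x^3 + 3.83*x^2 + 2.38*x + 0.33)^2 = (-36.78*x^3 + 42.6648*x^2 - 46.9558*x - 14.5894)/(1.5*x^4 - 2.32*x^3 + 3.83*x^2 + 2.38*x + 0.33)^2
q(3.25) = 0.04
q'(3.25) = -0.05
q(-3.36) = 0.02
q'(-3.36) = 0.02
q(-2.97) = 0.03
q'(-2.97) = 0.04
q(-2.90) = 0.03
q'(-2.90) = 0.04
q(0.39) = 3.53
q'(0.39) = -9.47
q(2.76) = 0.08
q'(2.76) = -0.11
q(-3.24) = 0.02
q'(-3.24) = 0.02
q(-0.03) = 23.39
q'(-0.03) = -191.28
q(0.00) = 18.58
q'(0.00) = -133.97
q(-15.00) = 0.00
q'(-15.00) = 0.00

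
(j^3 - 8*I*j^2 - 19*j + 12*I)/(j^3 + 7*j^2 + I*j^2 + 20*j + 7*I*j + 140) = (j^2 - 4*I*j - 3)/(j^2 + j*(7 + 5*I) + 35*I)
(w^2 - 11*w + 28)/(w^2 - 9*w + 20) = (w - 7)/(w - 5)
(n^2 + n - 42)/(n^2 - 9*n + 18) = (n + 7)/(n - 3)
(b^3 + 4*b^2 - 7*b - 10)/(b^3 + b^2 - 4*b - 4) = (b + 5)/(b + 2)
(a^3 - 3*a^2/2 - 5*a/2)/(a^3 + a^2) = (a - 5/2)/a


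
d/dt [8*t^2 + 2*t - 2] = 16*t + 2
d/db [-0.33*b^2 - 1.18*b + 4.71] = -0.66*b - 1.18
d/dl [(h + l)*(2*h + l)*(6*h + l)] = 20*h^2 + 18*h*l + 3*l^2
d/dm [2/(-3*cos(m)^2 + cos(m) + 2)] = 2*(1 - 6*cos(m))*sin(m)/(-3*cos(m)^2 + cos(m) + 2)^2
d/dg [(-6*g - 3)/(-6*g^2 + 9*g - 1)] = 3*(-12*g^2 - 12*g + 11)/(36*g^4 - 108*g^3 + 93*g^2 - 18*g + 1)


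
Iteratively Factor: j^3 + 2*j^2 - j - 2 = (j + 1)*(j^2 + j - 2) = (j + 1)*(j + 2)*(j - 1)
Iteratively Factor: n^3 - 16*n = (n - 4)*(n^2 + 4*n) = (n - 4)*(n + 4)*(n)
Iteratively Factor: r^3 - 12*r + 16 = (r - 2)*(r^2 + 2*r - 8) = (r - 2)*(r + 4)*(r - 2)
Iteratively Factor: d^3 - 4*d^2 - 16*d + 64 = (d + 4)*(d^2 - 8*d + 16) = (d - 4)*(d + 4)*(d - 4)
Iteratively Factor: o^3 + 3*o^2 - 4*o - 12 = (o - 2)*(o^2 + 5*o + 6) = (o - 2)*(o + 3)*(o + 2)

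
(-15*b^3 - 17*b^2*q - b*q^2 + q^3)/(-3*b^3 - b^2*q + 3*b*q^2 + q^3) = (-5*b + q)/(-b + q)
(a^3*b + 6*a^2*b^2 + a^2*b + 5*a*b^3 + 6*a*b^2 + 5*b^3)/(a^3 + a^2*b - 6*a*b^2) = b*(a^3 + 6*a^2*b + a^2 + 5*a*b^2 + 6*a*b + 5*b^2)/(a*(a^2 + a*b - 6*b^2))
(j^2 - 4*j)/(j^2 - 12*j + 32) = j/(j - 8)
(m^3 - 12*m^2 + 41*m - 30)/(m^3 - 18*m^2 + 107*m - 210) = (m - 1)/(m - 7)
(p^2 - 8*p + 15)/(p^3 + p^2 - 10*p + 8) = (p^2 - 8*p + 15)/(p^3 + p^2 - 10*p + 8)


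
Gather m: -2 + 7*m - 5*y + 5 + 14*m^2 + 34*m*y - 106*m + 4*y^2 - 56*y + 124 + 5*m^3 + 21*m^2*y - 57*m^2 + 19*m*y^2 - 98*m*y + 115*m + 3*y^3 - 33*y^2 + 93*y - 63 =5*m^3 + m^2*(21*y - 43) + m*(19*y^2 - 64*y + 16) + 3*y^3 - 29*y^2 + 32*y + 64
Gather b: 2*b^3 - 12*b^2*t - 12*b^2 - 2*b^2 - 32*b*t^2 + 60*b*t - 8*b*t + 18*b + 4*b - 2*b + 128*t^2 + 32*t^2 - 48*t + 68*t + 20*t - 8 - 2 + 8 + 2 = 2*b^3 + b^2*(-12*t - 14) + b*(-32*t^2 + 52*t + 20) + 160*t^2 + 40*t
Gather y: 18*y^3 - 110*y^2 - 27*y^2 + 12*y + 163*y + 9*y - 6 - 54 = 18*y^3 - 137*y^2 + 184*y - 60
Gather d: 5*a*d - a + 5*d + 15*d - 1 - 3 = -a + d*(5*a + 20) - 4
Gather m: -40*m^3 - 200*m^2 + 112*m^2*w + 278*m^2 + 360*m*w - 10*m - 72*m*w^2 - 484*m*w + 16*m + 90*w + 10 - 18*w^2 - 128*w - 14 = -40*m^3 + m^2*(112*w + 78) + m*(-72*w^2 - 124*w + 6) - 18*w^2 - 38*w - 4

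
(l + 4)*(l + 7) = l^2 + 11*l + 28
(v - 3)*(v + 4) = v^2 + v - 12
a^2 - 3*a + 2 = (a - 2)*(a - 1)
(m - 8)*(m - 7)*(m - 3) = m^3 - 18*m^2 + 101*m - 168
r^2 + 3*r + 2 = (r + 1)*(r + 2)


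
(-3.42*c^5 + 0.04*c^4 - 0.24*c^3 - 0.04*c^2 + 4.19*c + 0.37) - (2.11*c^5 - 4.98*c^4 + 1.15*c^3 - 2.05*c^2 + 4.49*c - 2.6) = -5.53*c^5 + 5.02*c^4 - 1.39*c^3 + 2.01*c^2 - 0.3*c + 2.97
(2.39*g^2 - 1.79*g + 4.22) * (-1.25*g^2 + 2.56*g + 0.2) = -2.9875*g^4 + 8.3559*g^3 - 9.3794*g^2 + 10.4452*g + 0.844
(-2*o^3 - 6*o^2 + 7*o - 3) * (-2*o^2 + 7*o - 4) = 4*o^5 - 2*o^4 - 48*o^3 + 79*o^2 - 49*o + 12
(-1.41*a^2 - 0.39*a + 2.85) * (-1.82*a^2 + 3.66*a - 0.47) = 2.5662*a^4 - 4.4508*a^3 - 5.9517*a^2 + 10.6143*a - 1.3395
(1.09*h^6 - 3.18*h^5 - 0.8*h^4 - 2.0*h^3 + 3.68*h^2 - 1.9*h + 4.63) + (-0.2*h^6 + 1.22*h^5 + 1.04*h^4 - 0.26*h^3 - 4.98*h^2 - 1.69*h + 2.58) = 0.89*h^6 - 1.96*h^5 + 0.24*h^4 - 2.26*h^3 - 1.3*h^2 - 3.59*h + 7.21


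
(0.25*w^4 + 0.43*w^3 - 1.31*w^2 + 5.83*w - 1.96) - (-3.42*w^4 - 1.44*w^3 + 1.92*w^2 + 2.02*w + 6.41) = 3.67*w^4 + 1.87*w^3 - 3.23*w^2 + 3.81*w - 8.37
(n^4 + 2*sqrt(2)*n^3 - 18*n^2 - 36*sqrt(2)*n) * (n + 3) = n^5 + 2*sqrt(2)*n^4 + 3*n^4 - 18*n^3 + 6*sqrt(2)*n^3 - 54*n^2 - 36*sqrt(2)*n^2 - 108*sqrt(2)*n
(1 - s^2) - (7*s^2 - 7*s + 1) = -8*s^2 + 7*s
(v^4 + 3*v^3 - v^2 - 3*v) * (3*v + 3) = 3*v^5 + 12*v^4 + 6*v^3 - 12*v^2 - 9*v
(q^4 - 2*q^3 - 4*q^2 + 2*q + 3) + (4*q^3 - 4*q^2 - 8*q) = q^4 + 2*q^3 - 8*q^2 - 6*q + 3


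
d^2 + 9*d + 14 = (d + 2)*(d + 7)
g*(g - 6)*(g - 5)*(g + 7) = g^4 - 4*g^3 - 47*g^2 + 210*g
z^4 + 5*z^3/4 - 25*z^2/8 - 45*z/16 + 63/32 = (z - 3/2)*(z - 1/2)*(z + 3/2)*(z + 7/4)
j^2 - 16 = (j - 4)*(j + 4)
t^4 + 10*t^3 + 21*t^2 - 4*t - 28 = (t - 1)*(t + 2)^2*(t + 7)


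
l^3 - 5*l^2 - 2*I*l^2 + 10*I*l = l*(l - 5)*(l - 2*I)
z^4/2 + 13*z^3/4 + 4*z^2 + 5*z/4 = z*(z/2 + 1/2)*(z + 1/2)*(z + 5)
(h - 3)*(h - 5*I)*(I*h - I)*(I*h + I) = -h^4 + 3*h^3 + 5*I*h^3 + h^2 - 15*I*h^2 - 3*h - 5*I*h + 15*I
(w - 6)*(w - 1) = w^2 - 7*w + 6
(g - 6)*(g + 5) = g^2 - g - 30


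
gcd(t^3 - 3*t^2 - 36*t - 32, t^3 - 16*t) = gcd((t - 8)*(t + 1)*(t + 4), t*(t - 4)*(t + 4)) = t + 4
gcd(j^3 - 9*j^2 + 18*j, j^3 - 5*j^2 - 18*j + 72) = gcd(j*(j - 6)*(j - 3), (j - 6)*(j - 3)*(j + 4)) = j^2 - 9*j + 18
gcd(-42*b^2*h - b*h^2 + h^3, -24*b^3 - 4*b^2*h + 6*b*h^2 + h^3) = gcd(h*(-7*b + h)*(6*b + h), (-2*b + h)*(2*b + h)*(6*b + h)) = 6*b + h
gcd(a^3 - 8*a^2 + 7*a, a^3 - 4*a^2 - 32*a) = a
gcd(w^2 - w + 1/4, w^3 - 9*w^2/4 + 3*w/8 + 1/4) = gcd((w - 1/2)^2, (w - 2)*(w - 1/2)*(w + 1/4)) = w - 1/2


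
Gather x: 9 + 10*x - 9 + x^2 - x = x^2 + 9*x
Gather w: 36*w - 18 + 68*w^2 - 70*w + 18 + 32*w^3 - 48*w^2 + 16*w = 32*w^3 + 20*w^2 - 18*w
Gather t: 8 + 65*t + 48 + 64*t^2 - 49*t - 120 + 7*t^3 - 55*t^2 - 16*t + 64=7*t^3 + 9*t^2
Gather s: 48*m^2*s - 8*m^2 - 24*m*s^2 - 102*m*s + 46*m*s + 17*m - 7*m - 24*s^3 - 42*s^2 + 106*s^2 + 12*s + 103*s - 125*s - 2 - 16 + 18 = -8*m^2 + 10*m - 24*s^3 + s^2*(64 - 24*m) + s*(48*m^2 - 56*m - 10)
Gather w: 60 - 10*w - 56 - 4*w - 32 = -14*w - 28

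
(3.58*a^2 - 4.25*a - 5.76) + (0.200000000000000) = 3.58*a^2 - 4.25*a - 5.56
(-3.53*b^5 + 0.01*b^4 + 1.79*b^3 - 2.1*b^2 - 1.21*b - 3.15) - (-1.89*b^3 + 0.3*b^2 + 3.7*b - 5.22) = -3.53*b^5 + 0.01*b^4 + 3.68*b^3 - 2.4*b^2 - 4.91*b + 2.07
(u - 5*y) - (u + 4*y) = -9*y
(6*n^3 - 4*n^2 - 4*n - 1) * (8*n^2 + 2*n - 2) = 48*n^5 - 20*n^4 - 52*n^3 - 8*n^2 + 6*n + 2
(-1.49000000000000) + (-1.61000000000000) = -3.10000000000000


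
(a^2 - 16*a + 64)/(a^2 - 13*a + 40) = (a - 8)/(a - 5)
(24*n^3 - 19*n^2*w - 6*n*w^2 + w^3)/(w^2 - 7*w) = (24*n^3 - 19*n^2*w - 6*n*w^2 + w^3)/(w*(w - 7))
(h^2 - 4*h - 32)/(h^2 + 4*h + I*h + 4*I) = (h - 8)/(h + I)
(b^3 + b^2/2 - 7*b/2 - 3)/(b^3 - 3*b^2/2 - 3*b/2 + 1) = (2*b + 3)/(2*b - 1)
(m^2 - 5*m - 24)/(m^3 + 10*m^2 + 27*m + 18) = (m - 8)/(m^2 + 7*m + 6)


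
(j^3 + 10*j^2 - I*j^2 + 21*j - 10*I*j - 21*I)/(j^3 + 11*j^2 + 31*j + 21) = (j - I)/(j + 1)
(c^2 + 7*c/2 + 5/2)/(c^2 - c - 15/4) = 2*(2*c^2 + 7*c + 5)/(4*c^2 - 4*c - 15)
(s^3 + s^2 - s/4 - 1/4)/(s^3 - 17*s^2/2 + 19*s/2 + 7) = (2*s^2 + s - 1)/(2*(s^2 - 9*s + 14))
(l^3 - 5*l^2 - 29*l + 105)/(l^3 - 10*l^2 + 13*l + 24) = (l^2 - 2*l - 35)/(l^2 - 7*l - 8)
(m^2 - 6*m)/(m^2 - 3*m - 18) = m/(m + 3)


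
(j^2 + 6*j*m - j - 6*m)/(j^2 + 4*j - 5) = (j + 6*m)/(j + 5)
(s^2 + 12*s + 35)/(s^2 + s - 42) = (s + 5)/(s - 6)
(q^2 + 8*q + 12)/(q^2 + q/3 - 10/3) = 3*(q + 6)/(3*q - 5)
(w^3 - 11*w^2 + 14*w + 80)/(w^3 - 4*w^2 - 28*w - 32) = (w - 5)/(w + 2)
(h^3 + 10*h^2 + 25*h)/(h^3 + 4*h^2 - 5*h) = (h + 5)/(h - 1)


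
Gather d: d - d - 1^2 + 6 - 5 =0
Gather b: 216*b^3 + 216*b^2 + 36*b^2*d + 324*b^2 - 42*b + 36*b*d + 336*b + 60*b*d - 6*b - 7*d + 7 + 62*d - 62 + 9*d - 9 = 216*b^3 + b^2*(36*d + 540) + b*(96*d + 288) + 64*d - 64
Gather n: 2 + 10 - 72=-60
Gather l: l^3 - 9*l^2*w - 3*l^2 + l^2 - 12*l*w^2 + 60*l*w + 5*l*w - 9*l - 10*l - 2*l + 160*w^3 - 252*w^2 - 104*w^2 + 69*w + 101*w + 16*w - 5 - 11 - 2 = l^3 + l^2*(-9*w - 2) + l*(-12*w^2 + 65*w - 21) + 160*w^3 - 356*w^2 + 186*w - 18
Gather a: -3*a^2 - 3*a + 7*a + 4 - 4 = -3*a^2 + 4*a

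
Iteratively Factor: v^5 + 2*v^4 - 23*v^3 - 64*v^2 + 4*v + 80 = (v + 2)*(v^4 - 23*v^2 - 18*v + 40) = (v - 1)*(v + 2)*(v^3 + v^2 - 22*v - 40) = (v - 1)*(v + 2)^2*(v^2 - v - 20) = (v - 1)*(v + 2)^2*(v + 4)*(v - 5)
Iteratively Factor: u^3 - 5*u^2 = (u)*(u^2 - 5*u) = u*(u - 5)*(u)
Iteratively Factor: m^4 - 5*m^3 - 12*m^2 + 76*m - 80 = (m + 4)*(m^3 - 9*m^2 + 24*m - 20) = (m - 5)*(m + 4)*(m^2 - 4*m + 4) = (m - 5)*(m - 2)*(m + 4)*(m - 2)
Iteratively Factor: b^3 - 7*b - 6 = (b - 3)*(b^2 + 3*b + 2) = (b - 3)*(b + 2)*(b + 1)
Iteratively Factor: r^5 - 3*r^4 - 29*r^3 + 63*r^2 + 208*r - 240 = (r - 5)*(r^4 + 2*r^3 - 19*r^2 - 32*r + 48) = (r - 5)*(r + 3)*(r^3 - r^2 - 16*r + 16) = (r - 5)*(r - 1)*(r + 3)*(r^2 - 16) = (r - 5)*(r - 4)*(r - 1)*(r + 3)*(r + 4)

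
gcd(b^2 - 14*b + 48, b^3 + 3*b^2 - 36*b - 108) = b - 6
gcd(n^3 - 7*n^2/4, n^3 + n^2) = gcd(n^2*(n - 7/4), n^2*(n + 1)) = n^2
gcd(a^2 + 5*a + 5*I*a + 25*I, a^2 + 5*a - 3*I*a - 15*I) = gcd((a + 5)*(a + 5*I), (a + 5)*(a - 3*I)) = a + 5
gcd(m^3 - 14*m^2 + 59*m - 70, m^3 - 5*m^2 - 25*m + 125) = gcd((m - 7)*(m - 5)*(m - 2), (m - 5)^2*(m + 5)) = m - 5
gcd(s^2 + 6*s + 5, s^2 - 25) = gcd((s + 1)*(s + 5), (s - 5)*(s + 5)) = s + 5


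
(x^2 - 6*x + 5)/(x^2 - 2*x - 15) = (x - 1)/(x + 3)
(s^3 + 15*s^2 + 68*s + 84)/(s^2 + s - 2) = (s^2 + 13*s + 42)/(s - 1)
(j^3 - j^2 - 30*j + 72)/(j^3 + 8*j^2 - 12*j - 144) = (j - 3)/(j + 6)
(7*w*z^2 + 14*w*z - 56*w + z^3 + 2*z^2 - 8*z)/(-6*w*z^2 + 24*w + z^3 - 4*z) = (7*w*z + 28*w + z^2 + 4*z)/(-6*w*z - 12*w + z^2 + 2*z)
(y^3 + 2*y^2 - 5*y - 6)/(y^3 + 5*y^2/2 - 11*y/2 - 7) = 2*(y + 3)/(2*y + 7)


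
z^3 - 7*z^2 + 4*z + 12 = (z - 6)*(z - 2)*(z + 1)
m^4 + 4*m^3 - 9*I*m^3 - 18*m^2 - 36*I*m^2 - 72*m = m*(m + 4)*(m - 6*I)*(m - 3*I)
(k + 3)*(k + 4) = k^2 + 7*k + 12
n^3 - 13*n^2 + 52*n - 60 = (n - 6)*(n - 5)*(n - 2)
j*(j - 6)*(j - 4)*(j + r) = j^4 + j^3*r - 10*j^3 - 10*j^2*r + 24*j^2 + 24*j*r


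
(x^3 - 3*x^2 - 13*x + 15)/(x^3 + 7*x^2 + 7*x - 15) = (x - 5)/(x + 5)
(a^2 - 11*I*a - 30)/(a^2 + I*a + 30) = (a - 6*I)/(a + 6*I)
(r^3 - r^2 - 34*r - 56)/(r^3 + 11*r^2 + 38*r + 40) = (r - 7)/(r + 5)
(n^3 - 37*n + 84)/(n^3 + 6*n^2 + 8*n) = (n^3 - 37*n + 84)/(n*(n^2 + 6*n + 8))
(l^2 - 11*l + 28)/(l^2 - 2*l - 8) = (l - 7)/(l + 2)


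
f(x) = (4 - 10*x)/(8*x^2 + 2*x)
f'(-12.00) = 0.01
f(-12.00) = 0.11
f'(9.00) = 0.01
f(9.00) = -0.13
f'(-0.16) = 323.11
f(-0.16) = -48.61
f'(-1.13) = 2.63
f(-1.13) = 1.92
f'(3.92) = 0.06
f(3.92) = -0.27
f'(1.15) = 0.15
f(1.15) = -0.58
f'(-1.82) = 0.71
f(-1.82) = 0.97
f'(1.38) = 0.17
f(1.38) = -0.54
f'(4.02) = 0.05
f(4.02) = -0.26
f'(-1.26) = 1.93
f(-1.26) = 1.63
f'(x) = (4 - 10*x)*(-16*x - 2)/(8*x^2 + 2*x)^2 - 10/(8*x^2 + 2*x)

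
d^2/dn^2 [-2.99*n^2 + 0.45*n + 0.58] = -5.98000000000000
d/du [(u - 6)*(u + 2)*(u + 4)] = 3*u^2 - 28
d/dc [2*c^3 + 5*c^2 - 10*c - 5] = 6*c^2 + 10*c - 10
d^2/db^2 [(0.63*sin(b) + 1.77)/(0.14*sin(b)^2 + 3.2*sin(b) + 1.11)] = (-0.0123479999999999*sin(b)^5 + 0.143471999999999*sin(b)^4 - 1.76677200000001*sin(b)^3 - 14.578656*sin(b)^2 + 9.681165*sin(b) + 31.223964)/(0.14*sin(b)^2 + 3.2*sin(b) + 1.11)^3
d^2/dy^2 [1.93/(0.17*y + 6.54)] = 0.111554/(0.17*y + 6.54)^3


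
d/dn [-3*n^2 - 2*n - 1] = -6*n - 2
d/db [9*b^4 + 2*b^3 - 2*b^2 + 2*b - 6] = 36*b^3 + 6*b^2 - 4*b + 2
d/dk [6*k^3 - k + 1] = 18*k^2 - 1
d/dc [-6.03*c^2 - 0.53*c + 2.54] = -12.06*c - 0.53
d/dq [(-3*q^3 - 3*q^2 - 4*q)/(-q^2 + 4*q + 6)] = (3*q^4 - 24*q^3 - 70*q^2 - 36*q - 24)/(q^4 - 8*q^3 + 4*q^2 + 48*q + 36)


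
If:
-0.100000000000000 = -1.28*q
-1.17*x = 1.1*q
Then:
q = 0.08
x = -0.07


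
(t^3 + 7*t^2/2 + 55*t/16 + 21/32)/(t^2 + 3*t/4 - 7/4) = (8*t^2 + 14*t + 3)/(8*(t - 1))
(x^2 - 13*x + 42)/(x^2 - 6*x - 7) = (x - 6)/(x + 1)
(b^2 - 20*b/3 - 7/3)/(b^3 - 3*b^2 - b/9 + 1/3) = 3*(b - 7)/(3*b^2 - 10*b + 3)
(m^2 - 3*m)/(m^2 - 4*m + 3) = m/(m - 1)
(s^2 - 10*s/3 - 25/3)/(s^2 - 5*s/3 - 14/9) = 3*(-3*s^2 + 10*s + 25)/(-9*s^2 + 15*s + 14)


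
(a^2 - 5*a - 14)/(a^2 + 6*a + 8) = (a - 7)/(a + 4)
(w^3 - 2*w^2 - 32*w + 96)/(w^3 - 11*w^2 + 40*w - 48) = (w + 6)/(w - 3)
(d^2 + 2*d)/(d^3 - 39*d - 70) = d/(d^2 - 2*d - 35)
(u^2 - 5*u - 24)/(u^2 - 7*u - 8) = (u + 3)/(u + 1)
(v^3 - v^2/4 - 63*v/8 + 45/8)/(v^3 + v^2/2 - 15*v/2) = (v - 3/4)/v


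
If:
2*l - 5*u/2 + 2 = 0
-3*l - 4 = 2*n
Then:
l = 5*u/4 - 1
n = -15*u/8 - 1/2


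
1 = 1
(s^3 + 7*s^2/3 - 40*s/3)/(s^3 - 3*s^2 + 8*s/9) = 3*(s + 5)/(3*s - 1)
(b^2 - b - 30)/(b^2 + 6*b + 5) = (b - 6)/(b + 1)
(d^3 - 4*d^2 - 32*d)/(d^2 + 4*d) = d - 8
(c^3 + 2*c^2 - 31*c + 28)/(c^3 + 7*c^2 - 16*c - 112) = (c - 1)/(c + 4)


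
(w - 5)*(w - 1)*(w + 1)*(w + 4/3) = w^4 - 11*w^3/3 - 23*w^2/3 + 11*w/3 + 20/3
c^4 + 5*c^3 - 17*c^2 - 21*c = c*(c - 3)*(c + 1)*(c + 7)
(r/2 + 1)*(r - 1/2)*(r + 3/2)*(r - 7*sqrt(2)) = r^4/2 - 7*sqrt(2)*r^3/2 + 3*r^3/2 - 21*sqrt(2)*r^2/2 + 5*r^2/8 - 35*sqrt(2)*r/8 - 3*r/4 + 21*sqrt(2)/4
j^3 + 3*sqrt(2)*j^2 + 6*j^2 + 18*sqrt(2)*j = j*(j + 6)*(j + 3*sqrt(2))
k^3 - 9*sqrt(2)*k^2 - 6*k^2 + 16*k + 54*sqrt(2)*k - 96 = (k - 6)*(k - 8*sqrt(2))*(k - sqrt(2))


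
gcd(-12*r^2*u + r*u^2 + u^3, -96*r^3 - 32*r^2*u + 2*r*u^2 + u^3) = 4*r + u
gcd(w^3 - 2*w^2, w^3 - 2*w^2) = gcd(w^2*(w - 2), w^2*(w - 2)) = w^3 - 2*w^2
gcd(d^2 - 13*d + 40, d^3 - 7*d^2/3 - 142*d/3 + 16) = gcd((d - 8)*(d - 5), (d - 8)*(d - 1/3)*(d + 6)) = d - 8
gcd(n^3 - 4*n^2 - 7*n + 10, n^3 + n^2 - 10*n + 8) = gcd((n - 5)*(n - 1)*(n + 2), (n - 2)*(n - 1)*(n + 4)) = n - 1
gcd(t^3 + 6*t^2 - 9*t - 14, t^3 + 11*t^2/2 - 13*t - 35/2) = t^2 + 8*t + 7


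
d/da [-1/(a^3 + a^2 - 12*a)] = (3*a^2 + 2*a - 12)/(a^2*(a^2 + a - 12)^2)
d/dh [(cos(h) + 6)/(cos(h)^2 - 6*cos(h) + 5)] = (cos(h)^2 + 12*cos(h) - 41)*sin(h)/(cos(h)^2 - 6*cos(h) + 5)^2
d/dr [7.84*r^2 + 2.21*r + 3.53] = 15.68*r + 2.21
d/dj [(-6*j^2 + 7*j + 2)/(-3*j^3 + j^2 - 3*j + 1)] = (-18*j^4 + 42*j^3 + 29*j^2 - 16*j + 13)/(9*j^6 - 6*j^5 + 19*j^4 - 12*j^3 + 11*j^2 - 6*j + 1)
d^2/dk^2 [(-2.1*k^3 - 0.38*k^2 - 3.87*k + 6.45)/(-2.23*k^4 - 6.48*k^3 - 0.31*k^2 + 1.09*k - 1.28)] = (20.88618*k^9 + 11.3382119999999*k^8 + 255.178008*k^7 + 347.677604*k^6 - 1848.864774*k^5 - 3446.178612*k^4 - 350.659622*k^3 + 86.88117*k^2 + 345.500154*k + 1.836262)/(11.089567*k^12 + 96.673176*k^11 + 285.540573*k^10 + 282.714153*k^9 - 35.715699*k^8 - 28.982454*k^7 + 161.392948*k^6 + 19.542225*k^5 - 41.810523*k^4 + 27.960395*k^3 + 6.086016*k^2 - 5.357568*k + 2.097152)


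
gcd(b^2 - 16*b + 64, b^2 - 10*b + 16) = b - 8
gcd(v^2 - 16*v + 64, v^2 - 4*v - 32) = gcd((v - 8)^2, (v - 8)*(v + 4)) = v - 8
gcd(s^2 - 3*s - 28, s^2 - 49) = s - 7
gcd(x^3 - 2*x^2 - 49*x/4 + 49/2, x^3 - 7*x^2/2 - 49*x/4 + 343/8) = x^2 - 49/4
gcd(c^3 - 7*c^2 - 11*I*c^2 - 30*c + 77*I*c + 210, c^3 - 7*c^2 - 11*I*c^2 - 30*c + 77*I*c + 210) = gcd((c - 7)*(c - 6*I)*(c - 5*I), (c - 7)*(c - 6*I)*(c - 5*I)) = c^3 + c^2*(-7 - 11*I) + c*(-30 + 77*I) + 210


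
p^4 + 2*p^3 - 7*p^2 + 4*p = p*(p - 1)^2*(p + 4)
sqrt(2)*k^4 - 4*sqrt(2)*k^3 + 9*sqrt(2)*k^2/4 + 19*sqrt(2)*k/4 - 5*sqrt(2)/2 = (k - 5/2)*(k - 2)*(k - 1/2)*(sqrt(2)*k + sqrt(2))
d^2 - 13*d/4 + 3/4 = (d - 3)*(d - 1/4)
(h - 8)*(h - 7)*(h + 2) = h^3 - 13*h^2 + 26*h + 112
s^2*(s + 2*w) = s^3 + 2*s^2*w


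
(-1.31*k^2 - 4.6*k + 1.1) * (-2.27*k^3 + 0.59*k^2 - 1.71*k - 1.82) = 2.9737*k^5 + 9.6691*k^4 - 2.9709*k^3 + 10.8992*k^2 + 6.491*k - 2.002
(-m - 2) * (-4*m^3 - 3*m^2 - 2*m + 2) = 4*m^4 + 11*m^3 + 8*m^2 + 2*m - 4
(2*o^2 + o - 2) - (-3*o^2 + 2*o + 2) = 5*o^2 - o - 4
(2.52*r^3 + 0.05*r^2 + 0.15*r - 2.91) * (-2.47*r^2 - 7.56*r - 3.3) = -6.2244*r^5 - 19.1747*r^4 - 9.0645*r^3 + 5.8887*r^2 + 21.5046*r + 9.603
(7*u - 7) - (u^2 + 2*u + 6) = -u^2 + 5*u - 13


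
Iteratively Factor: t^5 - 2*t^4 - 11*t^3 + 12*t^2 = (t)*(t^4 - 2*t^3 - 11*t^2 + 12*t) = t*(t - 4)*(t^3 + 2*t^2 - 3*t) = t*(t - 4)*(t - 1)*(t^2 + 3*t) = t*(t - 4)*(t - 1)*(t + 3)*(t)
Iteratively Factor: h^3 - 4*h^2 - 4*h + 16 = (h - 2)*(h^2 - 2*h - 8) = (h - 4)*(h - 2)*(h + 2)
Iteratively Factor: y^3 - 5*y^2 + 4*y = (y)*(y^2 - 5*y + 4) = y*(y - 4)*(y - 1)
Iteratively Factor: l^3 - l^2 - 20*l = (l)*(l^2 - l - 20) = l*(l + 4)*(l - 5)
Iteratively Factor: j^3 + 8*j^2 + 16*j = (j + 4)*(j^2 + 4*j) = (j + 4)^2*(j)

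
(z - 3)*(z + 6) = z^2 + 3*z - 18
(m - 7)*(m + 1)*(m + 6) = m^3 - 43*m - 42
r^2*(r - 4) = r^3 - 4*r^2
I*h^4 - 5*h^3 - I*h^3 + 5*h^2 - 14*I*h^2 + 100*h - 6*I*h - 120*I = (h - 5)*(h + 4)*(h + 6*I)*(I*h + 1)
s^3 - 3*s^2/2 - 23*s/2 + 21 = (s - 3)*(s - 2)*(s + 7/2)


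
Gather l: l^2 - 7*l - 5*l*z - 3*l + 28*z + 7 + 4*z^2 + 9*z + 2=l^2 + l*(-5*z - 10) + 4*z^2 + 37*z + 9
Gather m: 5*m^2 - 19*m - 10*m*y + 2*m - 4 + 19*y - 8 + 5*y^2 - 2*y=5*m^2 + m*(-10*y - 17) + 5*y^2 + 17*y - 12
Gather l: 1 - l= 1 - l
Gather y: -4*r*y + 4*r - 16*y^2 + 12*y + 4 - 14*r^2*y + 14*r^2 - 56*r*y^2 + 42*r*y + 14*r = 14*r^2 + 18*r + y^2*(-56*r - 16) + y*(-14*r^2 + 38*r + 12) + 4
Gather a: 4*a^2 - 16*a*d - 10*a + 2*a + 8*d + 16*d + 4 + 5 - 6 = 4*a^2 + a*(-16*d - 8) + 24*d + 3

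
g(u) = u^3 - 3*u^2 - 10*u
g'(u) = 3*u^2 - 6*u - 10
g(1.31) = -16.00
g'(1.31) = -12.71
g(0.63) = -7.24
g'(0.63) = -12.59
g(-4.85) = -136.15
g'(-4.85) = 89.67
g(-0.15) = 1.43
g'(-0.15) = -9.03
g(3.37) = -29.50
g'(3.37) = 3.85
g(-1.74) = 3.05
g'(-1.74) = 9.52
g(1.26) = -15.36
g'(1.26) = -12.80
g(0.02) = -0.20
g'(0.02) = -10.12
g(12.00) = 1176.00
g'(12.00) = 350.00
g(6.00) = 48.00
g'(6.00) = 62.00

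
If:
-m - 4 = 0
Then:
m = -4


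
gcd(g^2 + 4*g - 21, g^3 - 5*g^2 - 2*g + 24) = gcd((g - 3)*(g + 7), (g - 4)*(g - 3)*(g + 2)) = g - 3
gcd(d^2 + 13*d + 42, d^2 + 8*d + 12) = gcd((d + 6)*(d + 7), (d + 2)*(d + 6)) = d + 6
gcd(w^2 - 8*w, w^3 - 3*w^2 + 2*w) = w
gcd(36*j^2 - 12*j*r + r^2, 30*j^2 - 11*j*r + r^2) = -6*j + r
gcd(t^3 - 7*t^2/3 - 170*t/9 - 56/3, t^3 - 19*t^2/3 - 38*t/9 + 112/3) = t^2 - 11*t/3 - 14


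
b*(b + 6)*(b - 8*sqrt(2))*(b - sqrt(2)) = b^4 - 9*sqrt(2)*b^3 + 6*b^3 - 54*sqrt(2)*b^2 + 16*b^2 + 96*b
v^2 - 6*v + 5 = (v - 5)*(v - 1)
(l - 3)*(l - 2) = l^2 - 5*l + 6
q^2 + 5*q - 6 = (q - 1)*(q + 6)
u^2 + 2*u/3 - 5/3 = (u - 1)*(u + 5/3)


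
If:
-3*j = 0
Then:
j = 0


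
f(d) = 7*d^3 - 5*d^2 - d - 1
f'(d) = 21*d^2 - 10*d - 1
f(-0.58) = -3.47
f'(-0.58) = 11.86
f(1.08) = 0.91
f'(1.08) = 12.69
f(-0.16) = -1.00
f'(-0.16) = 1.14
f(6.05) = 1360.05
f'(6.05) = 707.15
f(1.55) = 11.50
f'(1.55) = 33.95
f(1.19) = 2.53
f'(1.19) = 16.84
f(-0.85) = -8.06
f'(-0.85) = 22.67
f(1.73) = 18.55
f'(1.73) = 44.55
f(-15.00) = -24736.00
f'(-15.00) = 4874.00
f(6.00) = 1325.00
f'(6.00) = 695.00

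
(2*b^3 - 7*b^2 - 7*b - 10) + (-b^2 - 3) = 2*b^3 - 8*b^2 - 7*b - 13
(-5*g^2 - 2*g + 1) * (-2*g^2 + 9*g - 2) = 10*g^4 - 41*g^3 - 10*g^2 + 13*g - 2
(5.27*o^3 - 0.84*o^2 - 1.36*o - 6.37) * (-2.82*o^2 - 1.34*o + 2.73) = -14.8614*o^5 - 4.693*o^4 + 19.3479*o^3 + 17.4926*o^2 + 4.823*o - 17.3901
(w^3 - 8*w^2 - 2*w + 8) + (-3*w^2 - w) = w^3 - 11*w^2 - 3*w + 8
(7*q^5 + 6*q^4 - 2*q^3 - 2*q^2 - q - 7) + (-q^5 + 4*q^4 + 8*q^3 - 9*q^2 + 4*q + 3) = 6*q^5 + 10*q^4 + 6*q^3 - 11*q^2 + 3*q - 4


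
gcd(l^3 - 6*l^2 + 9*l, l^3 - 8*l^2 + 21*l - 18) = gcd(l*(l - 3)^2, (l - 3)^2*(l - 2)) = l^2 - 6*l + 9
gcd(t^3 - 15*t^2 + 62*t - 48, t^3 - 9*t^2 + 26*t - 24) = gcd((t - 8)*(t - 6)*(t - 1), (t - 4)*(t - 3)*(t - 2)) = 1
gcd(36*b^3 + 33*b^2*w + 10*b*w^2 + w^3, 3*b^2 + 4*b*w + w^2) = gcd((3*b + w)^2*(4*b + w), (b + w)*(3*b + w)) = 3*b + w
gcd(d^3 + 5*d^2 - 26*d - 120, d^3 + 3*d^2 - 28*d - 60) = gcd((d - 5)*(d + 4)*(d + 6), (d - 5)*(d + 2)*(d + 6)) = d^2 + d - 30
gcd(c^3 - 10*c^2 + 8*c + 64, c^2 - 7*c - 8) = c - 8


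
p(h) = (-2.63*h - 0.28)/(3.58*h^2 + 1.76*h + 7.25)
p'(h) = (-7.16*h - 1.76)*(-2.63*h - 0.28)/(3.58*h^2 + 1.76*h + 7.25)^2 - 2.63/(3.58*h^2 + 1.76*h + 7.25) = (9.4154*h^2 + 2.0048*h - 18.5747)/(12.8164*h^4 + 12.6016*h^3 + 55.0076*h^2 + 25.52*h + 52.5625)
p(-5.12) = 0.14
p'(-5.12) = 0.03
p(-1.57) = 0.29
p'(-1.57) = 0.01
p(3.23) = -0.17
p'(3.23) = 0.03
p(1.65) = -0.23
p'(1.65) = 0.03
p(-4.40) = 0.16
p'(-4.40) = 0.03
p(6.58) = -0.10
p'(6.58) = 0.01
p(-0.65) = 0.19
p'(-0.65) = -0.27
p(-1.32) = 0.29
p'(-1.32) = -0.04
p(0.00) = -0.04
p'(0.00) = -0.35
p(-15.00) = 0.05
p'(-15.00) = 0.00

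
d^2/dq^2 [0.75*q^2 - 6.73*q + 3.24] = 1.50000000000000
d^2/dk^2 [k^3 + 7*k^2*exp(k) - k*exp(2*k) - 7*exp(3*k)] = 7*k^2*exp(k) - 4*k*exp(2*k) + 28*k*exp(k) + 6*k - 63*exp(3*k) - 4*exp(2*k) + 14*exp(k)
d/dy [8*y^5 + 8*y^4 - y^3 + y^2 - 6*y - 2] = 40*y^4 + 32*y^3 - 3*y^2 + 2*y - 6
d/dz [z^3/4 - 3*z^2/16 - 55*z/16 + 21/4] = 3*z^2/4 - 3*z/8 - 55/16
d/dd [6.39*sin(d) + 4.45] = 6.39*cos(d)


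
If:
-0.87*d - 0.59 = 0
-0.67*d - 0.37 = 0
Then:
No Solution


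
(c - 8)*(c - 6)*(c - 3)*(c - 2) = c^4 - 19*c^3 + 124*c^2 - 324*c + 288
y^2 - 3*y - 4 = (y - 4)*(y + 1)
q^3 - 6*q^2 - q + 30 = (q - 5)*(q - 3)*(q + 2)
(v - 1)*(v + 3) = v^2 + 2*v - 3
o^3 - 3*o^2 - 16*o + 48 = (o - 4)*(o - 3)*(o + 4)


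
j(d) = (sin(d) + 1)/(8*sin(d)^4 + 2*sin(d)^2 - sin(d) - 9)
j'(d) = (sin(d) + 1)*(-32*sin(d)^3*cos(d) - 4*sin(d)*cos(d) + cos(d))/(8*sin(d)^4 + 2*sin(d)^2 - sin(d) - 9)^2 + cos(d)/(8*sin(d)^4 + 2*sin(d)^2 - sin(d) - 9)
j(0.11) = -0.12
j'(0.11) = -0.10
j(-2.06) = -0.07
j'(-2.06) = -0.23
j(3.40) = -0.09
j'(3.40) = 0.09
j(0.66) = -0.21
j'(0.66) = -0.29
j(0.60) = -0.19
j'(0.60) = -0.24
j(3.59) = -0.07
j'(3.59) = 0.07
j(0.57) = -0.19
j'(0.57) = -0.22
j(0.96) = -0.37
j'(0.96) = -0.99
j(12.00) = -0.06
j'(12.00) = -0.06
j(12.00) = -0.06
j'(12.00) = -0.06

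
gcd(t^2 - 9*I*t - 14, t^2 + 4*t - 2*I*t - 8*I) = t - 2*I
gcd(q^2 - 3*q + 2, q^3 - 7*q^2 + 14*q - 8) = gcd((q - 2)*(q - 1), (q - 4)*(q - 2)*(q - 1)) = q^2 - 3*q + 2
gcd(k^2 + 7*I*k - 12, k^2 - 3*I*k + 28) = k + 4*I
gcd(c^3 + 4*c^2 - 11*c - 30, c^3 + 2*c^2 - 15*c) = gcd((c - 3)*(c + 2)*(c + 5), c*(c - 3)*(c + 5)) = c^2 + 2*c - 15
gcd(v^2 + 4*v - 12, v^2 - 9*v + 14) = v - 2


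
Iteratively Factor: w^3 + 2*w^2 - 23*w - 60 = (w + 3)*(w^2 - w - 20) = (w - 5)*(w + 3)*(w + 4)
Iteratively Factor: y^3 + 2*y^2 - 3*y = (y - 1)*(y^2 + 3*y) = (y - 1)*(y + 3)*(y)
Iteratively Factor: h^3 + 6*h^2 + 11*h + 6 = (h + 1)*(h^2 + 5*h + 6) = (h + 1)*(h + 3)*(h + 2)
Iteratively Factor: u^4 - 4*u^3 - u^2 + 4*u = (u)*(u^3 - 4*u^2 - u + 4) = u*(u - 1)*(u^2 - 3*u - 4) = u*(u - 1)*(u + 1)*(u - 4)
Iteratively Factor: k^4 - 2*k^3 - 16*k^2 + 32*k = (k - 2)*(k^3 - 16*k) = (k - 2)*(k + 4)*(k^2 - 4*k) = (k - 4)*(k - 2)*(k + 4)*(k)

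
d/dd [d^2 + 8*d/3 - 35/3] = 2*d + 8/3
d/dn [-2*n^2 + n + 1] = 1 - 4*n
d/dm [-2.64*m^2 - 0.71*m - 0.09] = -5.28*m - 0.71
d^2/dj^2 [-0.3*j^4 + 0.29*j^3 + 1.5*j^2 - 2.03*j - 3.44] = -3.6*j^2 + 1.74*j + 3.0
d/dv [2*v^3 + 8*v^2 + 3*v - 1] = 6*v^2 + 16*v + 3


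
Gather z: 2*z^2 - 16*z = 2*z^2 - 16*z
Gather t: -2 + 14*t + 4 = 14*t + 2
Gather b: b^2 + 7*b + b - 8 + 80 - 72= b^2 + 8*b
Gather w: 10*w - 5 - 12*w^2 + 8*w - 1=-12*w^2 + 18*w - 6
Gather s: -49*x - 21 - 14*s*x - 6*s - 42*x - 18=s*(-14*x - 6) - 91*x - 39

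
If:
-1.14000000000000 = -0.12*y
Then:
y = 9.50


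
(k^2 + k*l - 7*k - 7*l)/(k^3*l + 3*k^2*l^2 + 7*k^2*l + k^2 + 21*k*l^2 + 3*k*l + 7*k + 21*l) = (k^2 + k*l - 7*k - 7*l)/(k^3*l + 3*k^2*l^2 + 7*k^2*l + k^2 + 21*k*l^2 + 3*k*l + 7*k + 21*l)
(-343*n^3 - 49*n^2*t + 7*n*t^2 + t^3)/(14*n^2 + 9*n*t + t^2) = (-49*n^2 + t^2)/(2*n + t)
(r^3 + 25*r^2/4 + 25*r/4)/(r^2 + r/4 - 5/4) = r*(r + 5)/(r - 1)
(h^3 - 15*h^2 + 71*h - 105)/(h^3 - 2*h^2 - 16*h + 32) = (h^3 - 15*h^2 + 71*h - 105)/(h^3 - 2*h^2 - 16*h + 32)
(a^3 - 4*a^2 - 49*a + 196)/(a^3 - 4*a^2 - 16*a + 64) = (a^2 - 49)/(a^2 - 16)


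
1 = 1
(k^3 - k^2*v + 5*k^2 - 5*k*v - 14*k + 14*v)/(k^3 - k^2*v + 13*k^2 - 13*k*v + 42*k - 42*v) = (k - 2)/(k + 6)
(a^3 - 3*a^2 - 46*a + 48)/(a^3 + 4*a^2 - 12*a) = (a^2 - 9*a + 8)/(a*(a - 2))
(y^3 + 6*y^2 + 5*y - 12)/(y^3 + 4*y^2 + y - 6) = (y + 4)/(y + 2)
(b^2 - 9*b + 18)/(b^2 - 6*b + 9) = (b - 6)/(b - 3)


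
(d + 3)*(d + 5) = d^2 + 8*d + 15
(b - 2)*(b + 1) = b^2 - b - 2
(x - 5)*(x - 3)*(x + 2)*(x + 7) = x^4 + x^3 - 43*x^2 + 23*x + 210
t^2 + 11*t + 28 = (t + 4)*(t + 7)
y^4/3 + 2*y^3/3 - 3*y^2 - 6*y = y*(y/3 + 1)*(y - 3)*(y + 2)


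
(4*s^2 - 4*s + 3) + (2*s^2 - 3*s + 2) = 6*s^2 - 7*s + 5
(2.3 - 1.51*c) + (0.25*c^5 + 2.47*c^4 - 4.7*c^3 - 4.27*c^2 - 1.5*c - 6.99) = 0.25*c^5 + 2.47*c^4 - 4.7*c^3 - 4.27*c^2 - 3.01*c - 4.69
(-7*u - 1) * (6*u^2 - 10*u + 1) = -42*u^3 + 64*u^2 + 3*u - 1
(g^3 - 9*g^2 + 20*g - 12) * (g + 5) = g^4 - 4*g^3 - 25*g^2 + 88*g - 60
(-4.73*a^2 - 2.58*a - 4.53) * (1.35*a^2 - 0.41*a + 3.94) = -6.3855*a^4 - 1.5437*a^3 - 23.6939*a^2 - 8.3079*a - 17.8482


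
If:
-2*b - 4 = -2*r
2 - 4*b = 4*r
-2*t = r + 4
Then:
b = -3/4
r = 5/4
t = -21/8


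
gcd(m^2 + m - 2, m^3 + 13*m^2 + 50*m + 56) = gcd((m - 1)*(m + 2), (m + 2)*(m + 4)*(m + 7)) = m + 2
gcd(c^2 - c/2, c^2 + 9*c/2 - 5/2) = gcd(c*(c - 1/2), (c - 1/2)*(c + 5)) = c - 1/2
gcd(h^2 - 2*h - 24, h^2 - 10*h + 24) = h - 6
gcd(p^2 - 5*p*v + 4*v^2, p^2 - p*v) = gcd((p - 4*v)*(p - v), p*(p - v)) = p - v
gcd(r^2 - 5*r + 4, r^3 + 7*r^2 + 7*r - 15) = r - 1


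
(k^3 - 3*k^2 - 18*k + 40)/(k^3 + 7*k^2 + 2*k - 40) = (k - 5)/(k + 5)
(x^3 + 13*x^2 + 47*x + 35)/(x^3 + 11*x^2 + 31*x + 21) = (x + 5)/(x + 3)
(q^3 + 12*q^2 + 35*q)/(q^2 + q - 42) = q*(q + 5)/(q - 6)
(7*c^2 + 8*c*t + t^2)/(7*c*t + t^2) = (c + t)/t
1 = 1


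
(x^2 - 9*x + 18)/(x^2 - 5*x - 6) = (x - 3)/(x + 1)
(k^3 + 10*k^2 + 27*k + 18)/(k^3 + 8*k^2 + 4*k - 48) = (k^2 + 4*k + 3)/(k^2 + 2*k - 8)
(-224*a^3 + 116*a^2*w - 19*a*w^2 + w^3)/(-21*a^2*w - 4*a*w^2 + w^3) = (32*a^2 - 12*a*w + w^2)/(w*(3*a + w))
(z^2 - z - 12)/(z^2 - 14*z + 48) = (z^2 - z - 12)/(z^2 - 14*z + 48)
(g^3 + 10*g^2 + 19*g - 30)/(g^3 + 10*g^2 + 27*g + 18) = (g^2 + 4*g - 5)/(g^2 + 4*g + 3)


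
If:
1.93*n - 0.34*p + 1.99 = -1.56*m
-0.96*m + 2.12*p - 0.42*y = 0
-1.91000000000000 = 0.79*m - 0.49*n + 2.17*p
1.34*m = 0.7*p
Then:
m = -0.47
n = -0.81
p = -0.89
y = -3.44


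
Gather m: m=m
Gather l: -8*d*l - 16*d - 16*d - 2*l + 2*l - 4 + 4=-8*d*l - 32*d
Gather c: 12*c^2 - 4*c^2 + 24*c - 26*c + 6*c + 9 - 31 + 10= 8*c^2 + 4*c - 12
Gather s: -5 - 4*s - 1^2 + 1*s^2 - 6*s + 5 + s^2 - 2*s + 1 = 2*s^2 - 12*s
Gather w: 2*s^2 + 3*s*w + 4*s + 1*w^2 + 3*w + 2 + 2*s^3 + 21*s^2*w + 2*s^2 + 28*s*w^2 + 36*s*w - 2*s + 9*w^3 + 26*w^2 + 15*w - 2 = 2*s^3 + 4*s^2 + 2*s + 9*w^3 + w^2*(28*s + 27) + w*(21*s^2 + 39*s + 18)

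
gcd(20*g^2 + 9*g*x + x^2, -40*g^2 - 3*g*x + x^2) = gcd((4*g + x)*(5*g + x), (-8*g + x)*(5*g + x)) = 5*g + x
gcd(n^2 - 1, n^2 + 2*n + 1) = n + 1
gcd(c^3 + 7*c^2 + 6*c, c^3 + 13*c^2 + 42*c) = c^2 + 6*c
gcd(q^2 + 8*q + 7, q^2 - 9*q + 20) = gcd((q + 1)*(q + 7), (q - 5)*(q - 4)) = 1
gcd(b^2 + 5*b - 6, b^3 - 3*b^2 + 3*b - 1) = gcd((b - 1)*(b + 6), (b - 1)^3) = b - 1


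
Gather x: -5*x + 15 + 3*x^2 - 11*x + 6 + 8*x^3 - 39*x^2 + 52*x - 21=8*x^3 - 36*x^2 + 36*x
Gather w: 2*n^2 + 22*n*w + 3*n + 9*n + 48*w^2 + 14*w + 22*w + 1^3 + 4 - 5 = 2*n^2 + 12*n + 48*w^2 + w*(22*n + 36)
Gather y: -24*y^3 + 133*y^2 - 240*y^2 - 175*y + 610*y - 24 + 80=-24*y^3 - 107*y^2 + 435*y + 56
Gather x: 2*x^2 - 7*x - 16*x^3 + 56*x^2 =-16*x^3 + 58*x^2 - 7*x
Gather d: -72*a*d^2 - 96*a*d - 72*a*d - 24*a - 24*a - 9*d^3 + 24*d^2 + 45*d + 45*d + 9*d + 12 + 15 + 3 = -48*a - 9*d^3 + d^2*(24 - 72*a) + d*(99 - 168*a) + 30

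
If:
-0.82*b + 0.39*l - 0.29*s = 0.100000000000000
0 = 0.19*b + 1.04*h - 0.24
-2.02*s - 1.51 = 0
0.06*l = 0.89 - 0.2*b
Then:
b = 2.78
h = -0.28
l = 5.55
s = -0.75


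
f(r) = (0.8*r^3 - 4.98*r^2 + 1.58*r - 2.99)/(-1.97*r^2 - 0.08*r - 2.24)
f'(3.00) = -0.29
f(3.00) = 1.06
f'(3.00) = -0.29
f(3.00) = 1.06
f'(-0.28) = -1.22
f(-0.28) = 1.62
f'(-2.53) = -0.49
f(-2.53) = 3.54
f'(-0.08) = -0.92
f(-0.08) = 1.40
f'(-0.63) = -1.29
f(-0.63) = 2.07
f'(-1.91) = -0.59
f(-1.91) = 3.21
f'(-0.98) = -1.05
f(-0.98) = 2.49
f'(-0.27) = -1.21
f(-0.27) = 1.61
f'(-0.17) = -1.08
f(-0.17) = 1.49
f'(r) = (3.94*r + 0.08)*(0.8*r^3 - 4.98*r^2 + 1.58*r - 2.99)/(-1.97*r^2 - 0.08*r - 2.24)^2 + (2.4*r^2 - 9.96*r + 1.58)/(-1.97*r^2 - 0.08*r - 2.24)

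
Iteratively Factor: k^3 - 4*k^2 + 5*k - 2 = (k - 1)*(k^2 - 3*k + 2) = (k - 1)^2*(k - 2)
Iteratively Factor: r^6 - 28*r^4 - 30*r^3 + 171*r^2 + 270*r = (r + 2)*(r^5 - 2*r^4 - 24*r^3 + 18*r^2 + 135*r) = (r + 2)*(r + 3)*(r^4 - 5*r^3 - 9*r^2 + 45*r) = (r - 5)*(r + 2)*(r + 3)*(r^3 - 9*r) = (r - 5)*(r - 3)*(r + 2)*(r + 3)*(r^2 + 3*r) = (r - 5)*(r - 3)*(r + 2)*(r + 3)^2*(r)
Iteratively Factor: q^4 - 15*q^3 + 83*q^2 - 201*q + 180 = (q - 4)*(q^3 - 11*q^2 + 39*q - 45) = (q - 4)*(q - 3)*(q^2 - 8*q + 15) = (q - 4)*(q - 3)^2*(q - 5)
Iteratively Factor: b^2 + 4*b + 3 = (b + 3)*(b + 1)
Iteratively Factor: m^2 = (m)*(m)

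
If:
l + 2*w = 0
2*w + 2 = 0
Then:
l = 2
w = -1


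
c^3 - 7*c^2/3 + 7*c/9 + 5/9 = (c - 5/3)*(c - 1)*(c + 1/3)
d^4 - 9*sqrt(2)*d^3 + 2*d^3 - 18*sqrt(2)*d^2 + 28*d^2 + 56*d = d*(d + 2)*(d - 7*sqrt(2))*(d - 2*sqrt(2))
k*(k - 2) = k^2 - 2*k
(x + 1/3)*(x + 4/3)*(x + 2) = x^3 + 11*x^2/3 + 34*x/9 + 8/9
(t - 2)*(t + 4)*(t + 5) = t^3 + 7*t^2 + 2*t - 40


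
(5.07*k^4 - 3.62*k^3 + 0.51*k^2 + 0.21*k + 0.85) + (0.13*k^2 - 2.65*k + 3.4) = 5.07*k^4 - 3.62*k^3 + 0.64*k^2 - 2.44*k + 4.25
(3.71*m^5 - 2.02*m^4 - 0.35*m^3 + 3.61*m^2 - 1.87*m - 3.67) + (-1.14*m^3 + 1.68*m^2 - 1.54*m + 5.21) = 3.71*m^5 - 2.02*m^4 - 1.49*m^3 + 5.29*m^2 - 3.41*m + 1.54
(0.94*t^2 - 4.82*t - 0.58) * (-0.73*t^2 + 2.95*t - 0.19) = -0.6862*t^4 + 6.2916*t^3 - 13.9742*t^2 - 0.7952*t + 0.1102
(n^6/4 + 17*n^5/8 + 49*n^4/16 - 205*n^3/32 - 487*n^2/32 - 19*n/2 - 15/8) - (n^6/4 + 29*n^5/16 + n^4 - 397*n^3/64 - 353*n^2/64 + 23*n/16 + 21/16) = 5*n^5/16 + 33*n^4/16 - 13*n^3/64 - 621*n^2/64 - 175*n/16 - 51/16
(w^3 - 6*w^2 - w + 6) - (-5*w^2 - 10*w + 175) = w^3 - w^2 + 9*w - 169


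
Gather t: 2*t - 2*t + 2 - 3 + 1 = 0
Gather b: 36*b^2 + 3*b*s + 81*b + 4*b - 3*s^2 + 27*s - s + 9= 36*b^2 + b*(3*s + 85) - 3*s^2 + 26*s + 9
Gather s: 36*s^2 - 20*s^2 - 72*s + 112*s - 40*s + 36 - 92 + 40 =16*s^2 - 16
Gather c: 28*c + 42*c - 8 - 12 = 70*c - 20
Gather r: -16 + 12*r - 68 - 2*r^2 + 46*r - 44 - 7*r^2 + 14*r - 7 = -9*r^2 + 72*r - 135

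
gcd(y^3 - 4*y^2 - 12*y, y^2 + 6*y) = y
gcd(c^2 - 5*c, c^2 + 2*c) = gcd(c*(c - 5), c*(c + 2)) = c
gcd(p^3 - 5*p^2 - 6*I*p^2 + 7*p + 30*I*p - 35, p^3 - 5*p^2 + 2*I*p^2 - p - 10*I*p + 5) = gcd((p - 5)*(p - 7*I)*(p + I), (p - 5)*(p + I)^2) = p^2 + p*(-5 + I) - 5*I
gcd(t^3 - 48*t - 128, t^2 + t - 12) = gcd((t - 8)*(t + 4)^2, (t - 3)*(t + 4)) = t + 4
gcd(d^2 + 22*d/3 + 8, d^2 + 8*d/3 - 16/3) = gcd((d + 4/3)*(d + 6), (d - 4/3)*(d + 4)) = 1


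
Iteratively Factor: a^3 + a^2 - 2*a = (a + 2)*(a^2 - a) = (a - 1)*(a + 2)*(a)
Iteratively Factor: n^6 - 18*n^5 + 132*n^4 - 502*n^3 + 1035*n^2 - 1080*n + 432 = (n - 4)*(n^5 - 14*n^4 + 76*n^3 - 198*n^2 + 243*n - 108) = (n - 4)*(n - 3)*(n^4 - 11*n^3 + 43*n^2 - 69*n + 36) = (n - 4)*(n - 3)^2*(n^3 - 8*n^2 + 19*n - 12) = (n - 4)^2*(n - 3)^2*(n^2 - 4*n + 3) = (n - 4)^2*(n - 3)^2*(n - 1)*(n - 3)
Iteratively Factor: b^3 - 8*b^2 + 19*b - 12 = (b - 4)*(b^2 - 4*b + 3) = (b - 4)*(b - 3)*(b - 1)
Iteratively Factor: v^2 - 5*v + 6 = (v - 3)*(v - 2)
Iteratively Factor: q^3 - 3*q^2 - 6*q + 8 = (q - 4)*(q^2 + q - 2) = (q - 4)*(q - 1)*(q + 2)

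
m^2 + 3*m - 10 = (m - 2)*(m + 5)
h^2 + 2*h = h*(h + 2)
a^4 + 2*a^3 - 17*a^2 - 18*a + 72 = (a - 3)*(a - 2)*(a + 3)*(a + 4)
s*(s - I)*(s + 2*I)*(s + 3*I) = s^4 + 4*I*s^3 - s^2 + 6*I*s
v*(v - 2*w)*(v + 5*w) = v^3 + 3*v^2*w - 10*v*w^2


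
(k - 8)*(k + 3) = k^2 - 5*k - 24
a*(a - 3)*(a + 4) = a^3 + a^2 - 12*a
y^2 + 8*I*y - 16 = (y + 4*I)^2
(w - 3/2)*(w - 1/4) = w^2 - 7*w/4 + 3/8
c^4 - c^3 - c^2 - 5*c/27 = c*(c - 5/3)*(c + 1/3)^2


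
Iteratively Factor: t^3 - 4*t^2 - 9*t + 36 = (t - 3)*(t^2 - t - 12) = (t - 3)*(t + 3)*(t - 4)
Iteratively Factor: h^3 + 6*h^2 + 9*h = (h + 3)*(h^2 + 3*h) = (h + 3)^2*(h)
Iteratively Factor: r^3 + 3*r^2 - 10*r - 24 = (r - 3)*(r^2 + 6*r + 8) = (r - 3)*(r + 2)*(r + 4)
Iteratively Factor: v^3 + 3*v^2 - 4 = (v - 1)*(v^2 + 4*v + 4) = (v - 1)*(v + 2)*(v + 2)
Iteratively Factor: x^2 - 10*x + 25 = (x - 5)*(x - 5)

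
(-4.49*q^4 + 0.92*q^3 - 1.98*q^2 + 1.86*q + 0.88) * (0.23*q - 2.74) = -1.0327*q^5 + 12.5142*q^4 - 2.9762*q^3 + 5.853*q^2 - 4.894*q - 2.4112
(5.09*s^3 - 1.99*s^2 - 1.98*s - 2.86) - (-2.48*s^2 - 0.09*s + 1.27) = 5.09*s^3 + 0.49*s^2 - 1.89*s - 4.13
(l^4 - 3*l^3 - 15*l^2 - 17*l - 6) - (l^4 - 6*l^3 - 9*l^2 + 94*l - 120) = 3*l^3 - 6*l^2 - 111*l + 114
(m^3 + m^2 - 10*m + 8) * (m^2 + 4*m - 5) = m^5 + 5*m^4 - 11*m^3 - 37*m^2 + 82*m - 40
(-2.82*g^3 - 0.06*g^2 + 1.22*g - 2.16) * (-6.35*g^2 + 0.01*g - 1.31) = 17.907*g^5 + 0.3528*g^4 - 4.0534*g^3 + 13.8068*g^2 - 1.6198*g + 2.8296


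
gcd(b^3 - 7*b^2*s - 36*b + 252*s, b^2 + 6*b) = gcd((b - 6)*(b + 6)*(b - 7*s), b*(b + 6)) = b + 6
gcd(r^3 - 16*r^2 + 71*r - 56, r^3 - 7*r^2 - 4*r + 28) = r - 7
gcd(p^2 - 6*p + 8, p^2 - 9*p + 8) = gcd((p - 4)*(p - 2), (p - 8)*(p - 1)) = 1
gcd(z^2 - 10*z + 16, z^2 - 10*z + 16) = z^2 - 10*z + 16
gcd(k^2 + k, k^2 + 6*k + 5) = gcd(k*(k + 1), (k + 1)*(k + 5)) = k + 1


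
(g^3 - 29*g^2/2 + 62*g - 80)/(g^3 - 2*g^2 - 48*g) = (g^2 - 13*g/2 + 10)/(g*(g + 6))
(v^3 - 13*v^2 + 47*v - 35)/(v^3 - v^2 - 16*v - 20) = (v^2 - 8*v + 7)/(v^2 + 4*v + 4)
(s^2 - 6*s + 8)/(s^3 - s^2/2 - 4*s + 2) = 2*(s - 4)/(2*s^2 + 3*s - 2)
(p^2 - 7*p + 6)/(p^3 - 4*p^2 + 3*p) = (p - 6)/(p*(p - 3))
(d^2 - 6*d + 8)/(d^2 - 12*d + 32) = (d - 2)/(d - 8)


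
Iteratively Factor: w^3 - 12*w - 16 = (w - 4)*(w^2 + 4*w + 4) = (w - 4)*(w + 2)*(w + 2)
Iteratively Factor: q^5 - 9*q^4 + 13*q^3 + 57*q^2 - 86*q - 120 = (q - 3)*(q^4 - 6*q^3 - 5*q^2 + 42*q + 40) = (q - 3)*(q + 2)*(q^3 - 8*q^2 + 11*q + 20) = (q - 5)*(q - 3)*(q + 2)*(q^2 - 3*q - 4) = (q - 5)*(q - 3)*(q + 1)*(q + 2)*(q - 4)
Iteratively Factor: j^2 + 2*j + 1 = (j + 1)*(j + 1)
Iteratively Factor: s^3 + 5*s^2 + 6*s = (s)*(s^2 + 5*s + 6) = s*(s + 3)*(s + 2)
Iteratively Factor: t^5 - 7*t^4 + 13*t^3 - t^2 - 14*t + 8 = (t - 1)*(t^4 - 6*t^3 + 7*t^2 + 6*t - 8) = (t - 4)*(t - 1)*(t^3 - 2*t^2 - t + 2) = (t - 4)*(t - 1)^2*(t^2 - t - 2) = (t - 4)*(t - 1)^2*(t + 1)*(t - 2)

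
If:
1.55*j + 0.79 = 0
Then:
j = -0.51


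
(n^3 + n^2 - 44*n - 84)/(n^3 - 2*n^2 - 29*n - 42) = (n + 6)/(n + 3)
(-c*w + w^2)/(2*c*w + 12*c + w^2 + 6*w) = w*(-c + w)/(2*c*w + 12*c + w^2 + 6*w)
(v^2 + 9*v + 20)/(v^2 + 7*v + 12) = (v + 5)/(v + 3)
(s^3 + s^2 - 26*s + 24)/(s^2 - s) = s + 2 - 24/s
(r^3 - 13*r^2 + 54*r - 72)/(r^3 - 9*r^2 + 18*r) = (r - 4)/r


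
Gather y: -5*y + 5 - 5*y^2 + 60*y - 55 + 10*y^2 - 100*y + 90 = 5*y^2 - 45*y + 40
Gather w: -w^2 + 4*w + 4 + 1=-w^2 + 4*w + 5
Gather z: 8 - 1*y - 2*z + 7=-y - 2*z + 15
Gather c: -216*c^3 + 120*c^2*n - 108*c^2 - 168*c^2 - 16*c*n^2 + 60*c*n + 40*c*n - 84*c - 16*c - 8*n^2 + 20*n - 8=-216*c^3 + c^2*(120*n - 276) + c*(-16*n^2 + 100*n - 100) - 8*n^2 + 20*n - 8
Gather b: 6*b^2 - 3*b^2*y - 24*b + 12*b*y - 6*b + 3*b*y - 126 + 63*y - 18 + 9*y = b^2*(6 - 3*y) + b*(15*y - 30) + 72*y - 144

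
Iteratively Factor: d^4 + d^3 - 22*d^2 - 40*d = (d)*(d^3 + d^2 - 22*d - 40) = d*(d + 2)*(d^2 - d - 20) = d*(d - 5)*(d + 2)*(d + 4)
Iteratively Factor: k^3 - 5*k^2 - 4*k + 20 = (k - 5)*(k^2 - 4) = (k - 5)*(k - 2)*(k + 2)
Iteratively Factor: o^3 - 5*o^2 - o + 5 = (o - 5)*(o^2 - 1) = (o - 5)*(o - 1)*(o + 1)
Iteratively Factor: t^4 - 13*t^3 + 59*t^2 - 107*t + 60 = (t - 5)*(t^3 - 8*t^2 + 19*t - 12) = (t - 5)*(t - 3)*(t^2 - 5*t + 4) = (t - 5)*(t - 3)*(t - 1)*(t - 4)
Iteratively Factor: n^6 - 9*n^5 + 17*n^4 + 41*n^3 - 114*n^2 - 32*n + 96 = (n - 1)*(n^5 - 8*n^4 + 9*n^3 + 50*n^2 - 64*n - 96) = (n - 1)*(n + 1)*(n^4 - 9*n^3 + 18*n^2 + 32*n - 96) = (n - 4)*(n - 1)*(n + 1)*(n^3 - 5*n^2 - 2*n + 24) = (n - 4)*(n - 3)*(n - 1)*(n + 1)*(n^2 - 2*n - 8) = (n - 4)^2*(n - 3)*(n - 1)*(n + 1)*(n + 2)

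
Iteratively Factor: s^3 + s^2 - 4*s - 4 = (s + 1)*(s^2 - 4) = (s + 1)*(s + 2)*(s - 2)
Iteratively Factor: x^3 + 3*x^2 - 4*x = (x + 4)*(x^2 - x) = (x - 1)*(x + 4)*(x)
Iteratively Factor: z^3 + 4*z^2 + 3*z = (z)*(z^2 + 4*z + 3) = z*(z + 1)*(z + 3)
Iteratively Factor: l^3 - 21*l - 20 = (l + 1)*(l^2 - l - 20) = (l + 1)*(l + 4)*(l - 5)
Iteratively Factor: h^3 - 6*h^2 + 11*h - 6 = (h - 2)*(h^2 - 4*h + 3) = (h - 3)*(h - 2)*(h - 1)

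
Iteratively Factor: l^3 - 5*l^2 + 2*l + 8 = (l - 2)*(l^2 - 3*l - 4) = (l - 4)*(l - 2)*(l + 1)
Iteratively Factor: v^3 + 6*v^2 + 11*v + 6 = (v + 2)*(v^2 + 4*v + 3) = (v + 2)*(v + 3)*(v + 1)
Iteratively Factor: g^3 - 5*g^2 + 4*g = (g)*(g^2 - 5*g + 4) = g*(g - 4)*(g - 1)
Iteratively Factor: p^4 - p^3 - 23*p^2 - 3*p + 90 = (p - 2)*(p^3 + p^2 - 21*p - 45) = (p - 5)*(p - 2)*(p^2 + 6*p + 9) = (p - 5)*(p - 2)*(p + 3)*(p + 3)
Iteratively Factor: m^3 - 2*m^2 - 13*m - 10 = (m - 5)*(m^2 + 3*m + 2) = (m - 5)*(m + 2)*(m + 1)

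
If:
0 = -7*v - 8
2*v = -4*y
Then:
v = -8/7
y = 4/7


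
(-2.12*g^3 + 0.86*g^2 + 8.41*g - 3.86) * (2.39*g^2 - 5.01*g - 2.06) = -5.0668*g^5 + 12.6766*g^4 + 20.1585*g^3 - 53.1311*g^2 + 2.014*g + 7.9516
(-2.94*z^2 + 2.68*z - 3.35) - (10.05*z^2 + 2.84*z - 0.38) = -12.99*z^2 - 0.16*z - 2.97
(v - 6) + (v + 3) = 2*v - 3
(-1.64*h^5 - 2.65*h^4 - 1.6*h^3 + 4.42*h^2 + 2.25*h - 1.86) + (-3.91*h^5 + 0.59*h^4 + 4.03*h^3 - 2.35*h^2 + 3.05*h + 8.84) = -5.55*h^5 - 2.06*h^4 + 2.43*h^3 + 2.07*h^2 + 5.3*h + 6.98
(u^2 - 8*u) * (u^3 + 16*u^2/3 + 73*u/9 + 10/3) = u^5 - 8*u^4/3 - 311*u^3/9 - 554*u^2/9 - 80*u/3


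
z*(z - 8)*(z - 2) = z^3 - 10*z^2 + 16*z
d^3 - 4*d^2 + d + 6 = (d - 3)*(d - 2)*(d + 1)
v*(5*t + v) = 5*t*v + v^2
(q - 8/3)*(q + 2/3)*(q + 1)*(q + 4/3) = q^4 + q^3/3 - 46*q^2/9 - 184*q/27 - 64/27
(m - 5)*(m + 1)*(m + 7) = m^3 + 3*m^2 - 33*m - 35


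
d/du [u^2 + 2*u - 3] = 2*u + 2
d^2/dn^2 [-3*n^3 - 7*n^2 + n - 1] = -18*n - 14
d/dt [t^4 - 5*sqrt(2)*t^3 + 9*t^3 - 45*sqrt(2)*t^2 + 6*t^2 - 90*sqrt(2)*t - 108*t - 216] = 4*t^3 - 15*sqrt(2)*t^2 + 27*t^2 - 90*sqrt(2)*t + 12*t - 90*sqrt(2) - 108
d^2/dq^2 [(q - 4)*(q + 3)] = 2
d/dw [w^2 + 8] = 2*w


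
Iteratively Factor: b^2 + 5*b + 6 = (b + 2)*(b + 3)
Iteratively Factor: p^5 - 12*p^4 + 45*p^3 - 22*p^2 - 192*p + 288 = (p + 2)*(p^4 - 14*p^3 + 73*p^2 - 168*p + 144) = (p - 3)*(p + 2)*(p^3 - 11*p^2 + 40*p - 48) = (p - 4)*(p - 3)*(p + 2)*(p^2 - 7*p + 12) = (p - 4)*(p - 3)^2*(p + 2)*(p - 4)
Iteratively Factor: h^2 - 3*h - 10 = (h - 5)*(h + 2)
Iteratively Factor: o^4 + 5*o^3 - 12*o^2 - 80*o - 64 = (o - 4)*(o^3 + 9*o^2 + 24*o + 16) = (o - 4)*(o + 1)*(o^2 + 8*o + 16) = (o - 4)*(o + 1)*(o + 4)*(o + 4)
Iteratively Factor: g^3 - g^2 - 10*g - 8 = (g + 1)*(g^2 - 2*g - 8) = (g - 4)*(g + 1)*(g + 2)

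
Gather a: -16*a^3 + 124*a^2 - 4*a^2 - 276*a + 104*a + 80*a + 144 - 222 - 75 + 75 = -16*a^3 + 120*a^2 - 92*a - 78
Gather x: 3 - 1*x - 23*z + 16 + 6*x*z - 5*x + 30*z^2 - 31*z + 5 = x*(6*z - 6) + 30*z^2 - 54*z + 24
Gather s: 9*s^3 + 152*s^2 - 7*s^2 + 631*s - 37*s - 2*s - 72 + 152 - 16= 9*s^3 + 145*s^2 + 592*s + 64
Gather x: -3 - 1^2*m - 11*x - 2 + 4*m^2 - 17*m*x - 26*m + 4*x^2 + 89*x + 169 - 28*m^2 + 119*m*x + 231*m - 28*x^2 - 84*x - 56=-24*m^2 + 204*m - 24*x^2 + x*(102*m - 6) + 108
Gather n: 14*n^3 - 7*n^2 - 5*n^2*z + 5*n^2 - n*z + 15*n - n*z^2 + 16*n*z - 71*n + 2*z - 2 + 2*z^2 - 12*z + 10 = 14*n^3 + n^2*(-5*z - 2) + n*(-z^2 + 15*z - 56) + 2*z^2 - 10*z + 8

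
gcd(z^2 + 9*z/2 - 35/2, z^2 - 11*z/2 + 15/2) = z - 5/2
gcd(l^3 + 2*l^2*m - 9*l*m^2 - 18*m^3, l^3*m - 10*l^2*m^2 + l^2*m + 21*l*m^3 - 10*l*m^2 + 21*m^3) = l - 3*m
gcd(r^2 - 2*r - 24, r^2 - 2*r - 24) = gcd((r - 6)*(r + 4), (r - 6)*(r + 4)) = r^2 - 2*r - 24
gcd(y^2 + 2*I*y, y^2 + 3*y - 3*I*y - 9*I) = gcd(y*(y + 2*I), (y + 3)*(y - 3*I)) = 1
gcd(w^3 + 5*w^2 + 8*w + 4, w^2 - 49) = 1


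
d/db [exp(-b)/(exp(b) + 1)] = (-2*exp(b) - 1)*exp(-b)/(exp(2*b) + 2*exp(b) + 1)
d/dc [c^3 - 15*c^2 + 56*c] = 3*c^2 - 30*c + 56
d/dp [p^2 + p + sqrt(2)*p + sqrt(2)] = 2*p + 1 + sqrt(2)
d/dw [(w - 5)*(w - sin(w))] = w + (5 - w)*(cos(w) - 1) - sin(w)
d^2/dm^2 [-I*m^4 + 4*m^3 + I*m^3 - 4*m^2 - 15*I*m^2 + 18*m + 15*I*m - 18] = -12*I*m^2 + 6*m*(4 + I) - 8 - 30*I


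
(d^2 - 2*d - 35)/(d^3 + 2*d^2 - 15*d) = (d - 7)/(d*(d - 3))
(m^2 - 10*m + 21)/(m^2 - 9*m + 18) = (m - 7)/(m - 6)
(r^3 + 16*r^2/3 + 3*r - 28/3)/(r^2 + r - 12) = (3*r^2 + 4*r - 7)/(3*(r - 3))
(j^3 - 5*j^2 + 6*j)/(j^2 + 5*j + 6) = j*(j^2 - 5*j + 6)/(j^2 + 5*j + 6)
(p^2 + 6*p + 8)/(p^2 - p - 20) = (p + 2)/(p - 5)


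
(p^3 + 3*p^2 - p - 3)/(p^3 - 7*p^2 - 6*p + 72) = (p^2 - 1)/(p^2 - 10*p + 24)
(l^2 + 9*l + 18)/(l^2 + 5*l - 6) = (l + 3)/(l - 1)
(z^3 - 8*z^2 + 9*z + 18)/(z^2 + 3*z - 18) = (z^2 - 5*z - 6)/(z + 6)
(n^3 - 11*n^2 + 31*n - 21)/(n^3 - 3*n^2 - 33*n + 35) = (n - 3)/(n + 5)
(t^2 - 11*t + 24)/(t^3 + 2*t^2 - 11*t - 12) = (t - 8)/(t^2 + 5*t + 4)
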